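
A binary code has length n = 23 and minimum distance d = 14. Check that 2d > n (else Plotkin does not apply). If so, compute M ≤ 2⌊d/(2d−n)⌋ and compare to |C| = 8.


Plotkin bound M ≤ 4; given |C| = 8 > bound (violated).

Check applicability: 2d = 28, n = 23.
2d − n = 5 > 0, so Plotkin applies.
Compute d/(2d−n) = 14/5 ≈ 2.8000.
⌊d/(2d−n)⌋ = 2.
Plotkin bound: M ≤ 2·2 = 4.
Given |C| = 8, check: VIOLATED.
This |C| is above the Plotkin bound, so no binary code with n = 23, d = 14 and 8 codewords exists.


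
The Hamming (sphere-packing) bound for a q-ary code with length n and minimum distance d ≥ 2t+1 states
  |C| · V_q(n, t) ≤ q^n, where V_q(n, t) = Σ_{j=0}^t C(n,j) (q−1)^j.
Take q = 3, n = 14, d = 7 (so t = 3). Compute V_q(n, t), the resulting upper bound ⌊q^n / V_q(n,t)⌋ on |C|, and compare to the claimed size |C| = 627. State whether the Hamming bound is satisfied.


V_q(n, t) = 3305, q^n = 4782969, Hamming bound = 1447, |C| = 627 ≤ bound (satisfied).

Step 1: Compute V_q(n, t) = Σ_{j=0}^3 C(n, j) (q−1)^j.
  j = 0: C(14,0)·(2)^0 = 1·1 = 1.
  j = 1: C(14,1)·(2)^1 = 14·2 = 28.
  j = 2: C(14,2)·(2)^2 = 91·4 = 364.
  j = 3: C(14,3)·(2)^3 = 364·8 = 2912.
  V_q(n, t) = 1 + 28 + 364 + 2912 = 3305.
Step 2: q^n = 3^14 = 4782969.
Step 3: Hamming bound ⌊q^n / V_q(n,t)⌋ = ⌊4782969/3305⌋ = 1447.
Step 4: Compare |C| = 627 to 1447: satisfied.
The claimed |C| lies below the Hamming bound.


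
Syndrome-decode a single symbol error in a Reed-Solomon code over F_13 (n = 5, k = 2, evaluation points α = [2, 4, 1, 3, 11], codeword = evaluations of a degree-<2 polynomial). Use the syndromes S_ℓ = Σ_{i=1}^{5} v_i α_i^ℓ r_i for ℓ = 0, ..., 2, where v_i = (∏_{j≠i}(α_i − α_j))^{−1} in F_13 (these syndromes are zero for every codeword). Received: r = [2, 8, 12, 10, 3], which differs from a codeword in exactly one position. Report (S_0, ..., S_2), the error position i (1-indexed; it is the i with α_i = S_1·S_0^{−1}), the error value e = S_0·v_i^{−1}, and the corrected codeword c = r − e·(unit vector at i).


S = (6, 5, 2), error at position 4, error magnitude e = 5, c = [2, 8, 12, 5, 3].

Step 1: column multipliers v_i = (∏_{j≠i}(α_i − α_j))^{−1} mod 13.
  i = 1 (α = 2): (2−4)(2−1)(2−3)(2−11) = (−2)·1·(−1)·(−9) = −18 ≡ 8, so v_1 = 8^{−1} = 5 (mod 13).
  i = 2 (α = 4): (4−2)(4−1)(4−3)(4−11) = 2·3·1·(−7) = −42 ≡ 10, so v_2 = 10^{−1} = 4 (mod 13).
  i = 3 (α = 1): (1−2)(1−4)(1−3)(1−11) = (−1)·(−3)·(−2)·(−10) = 60 ≡ 8, so v_3 = 8^{−1} = 5 (mod 13).
  i = 4 (α = 3): (3−2)(3−4)(3−1)(3−11) = 1·(−1)·2·(−8) = 16 ≡ 3, so v_4 = 3^{−1} = 9 (mod 13).
  i = 5 (α = 11): (11−2)(11−4)(11−1)(11−3) = 9·7·10·8 = 5040 ≡ 9, so v_5 = 9^{−1} = 3 (mod 13).
  v = [5, 4, 5, 9, 3].
Step 2: syndromes of r = [2, 8, 12, 10, 3] (all sums mod 13).
  S_0 = Σ v_i r_i = 5·2 + 4·8 + 5·12 + 9·10 + 3·3 = 201 ≡ 6.
  S_1 = Σ v_i α_i r_i = 5·2·2 + 4·4·8 + 5·1·12 + 9·3·10 + 3·11·3 = 577 ≡ 5.
  α_i^2 mod 13 = [4, 3, 1, 9, 4].
  S_2 = Σ v_i α_i^2 r_i = 5·4·2 + 4·3·8 + 5·1·12 + 9·9·10 + 3·4·3 = 1042 ≡ 2.
  S = (6, 5, 2) ≠ 0, so r is not a codeword (an error is present).
Step 3: locate the error. For a single error e at position i, S_ℓ = v_i·e·α_i^ℓ, so α_err = S_1/S_0.
  S_0^{−1} = 6^{−1} = 11 (mod 13), so α_err = 5·11 = 55 ≡ 3 = α_4. Error position i = 4.
  Consistency check: S_2/S_1 = 2·8 = 16 ≡ 3 = α_err ✓ (single-error assumption holds).
Step 4: error magnitude e = S_0/v_4 = S_0·∏_{j≠4}(α_4 − α_j) = 6·3 = 18 ≡ 5 (mod 13).
Step 5: correct position 4: c_4 = r_4 − e = 10 − 5 ≡ 5 (mod 13). Hence c = [2, 8, 12, 5, 3].
  Check: interpolating c through the α_i gives m(x) = 9 + 3·x (degree < 2) with m(α_i) = c_i for every i, so c is indeed a codeword.


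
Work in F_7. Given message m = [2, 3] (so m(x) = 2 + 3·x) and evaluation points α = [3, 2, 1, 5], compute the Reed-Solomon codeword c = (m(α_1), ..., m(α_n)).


c = [4, 1, 5, 3]

Message polynomial: m(x) = 2 + 3·x (mod 7).
For each evaluation point α_i, compute m(α_i) mod 7:
  α_1 = 3: Horner steps 3 → 4, so m(3) = 4.
  α_2 = 2: Horner steps 3 → 1, so m(2) = 1.
  α_3 = 1: Horner steps 3 → 5, so m(1) = 5.
  α_4 = 5: Horner steps 3 → 3, so m(5) = 3.
Codeword c = [4, 1, 5, 3] ∈ F_7^4.


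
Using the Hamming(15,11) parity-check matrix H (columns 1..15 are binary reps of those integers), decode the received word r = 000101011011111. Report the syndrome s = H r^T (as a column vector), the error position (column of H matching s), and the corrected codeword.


s = (1, 0, 0, 0)^T, error position = 8, corrected codeword c = 000101001011111

Compute s = H r^T mod 2 one row at a time:
  s_1 = 1 + 1 + 0 + 1 + 1 + 1 + 1 + 1 = 7 ≡ 1 (mod 2).
  s_2 = 1 + 0 + 1 + 0 + 1 + 1 + 1 + 1 = 6 ≡ 0 (mod 2).
  s_3 = 0 + 0 + 1 + 0 + 0 + 1 + 1 + 1 = 4 ≡ 0 (mod 2).
  s_4 = 0 + 0 + 0 + 0 + 1 + 1 + 1 + 1 = 4 ≡ 0 (mod 2).
s = (1, 0, 0, 0)^T — this equals column 8 of H (binary 1000), so error is at position 8.
Correct: flip bit 8 of r = 000101011011111 to get c = 000101001011111.


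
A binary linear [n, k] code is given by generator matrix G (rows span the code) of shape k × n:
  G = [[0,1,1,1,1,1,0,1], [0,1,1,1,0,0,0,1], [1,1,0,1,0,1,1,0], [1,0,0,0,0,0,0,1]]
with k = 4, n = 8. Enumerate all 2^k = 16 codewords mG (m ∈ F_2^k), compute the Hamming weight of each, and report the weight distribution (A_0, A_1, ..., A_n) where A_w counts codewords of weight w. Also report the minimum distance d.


Weight distribution: A_0 = 1, A_2 = 2, A_3 = 2, A_4 = 3, A_5 = 6, A_6 = 2. Minimum distance d = 2.

Enumerate all 2^4 = 16 messages m ∈ F_2^4.
For each, compute codeword c = mG in F_2^8, then tally its weight.
  m = 0000 → c = 00000000, weight = 0.
  m = 1000 → c = 01111101, weight = 6.
  m = 0100 → c = 01110001, weight = 4.
  m = 1100 → c = 00001100, weight = 2.
  m = 0010 → c = 11010110, weight = 5.
  m = 1010 → c = 10101011, weight = 5.
  m = 0110 → c = 10100111, weight = 5.
  m = 1110 → c = 11011010, weight = 5.
  m = 0001 → c = 10000001, weight = 2.
  m = 1001 → c = 11111100, weight = 6.
  m = 0101 → c = 11110000, weight = 4.
  m = 1101 → c = 10001101, weight = 4.
  m = 0011 → c = 01010111, weight = 5.
  m = 1011 → c = 00101010, weight = 3.
  m = 0111 → c = 00100110, weight = 3.
  m = 1111 → c = 01011011, weight = 5.
Tally weights:
  weight 0: 1 codewords.
  weight 2: 2 codewords.
  weight 3: 2 codewords.
  weight 4: 3 codewords.
  weight 5: 6 codewords.
  weight 6: 2 codewords.
Minimum distance d = smallest w > 0 with A_w > 0 = 2.
Sanity: Σ A_w = 16 = 2^4 = 16 ✓.


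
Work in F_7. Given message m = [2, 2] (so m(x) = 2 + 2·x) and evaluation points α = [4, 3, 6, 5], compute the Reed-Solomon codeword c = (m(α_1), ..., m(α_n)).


c = [3, 1, 0, 5]

Message polynomial: m(x) = 2 + 2·x (mod 7).
For each evaluation point α_i, compute m(α_i) mod 7:
  α_1 = 4: Horner steps 2 → 3, so m(4) = 3.
  α_2 = 3: Horner steps 2 → 1, so m(3) = 1.
  α_3 = 6: Horner steps 2 → 0, so m(6) = 0.
  α_4 = 5: Horner steps 2 → 5, so m(5) = 5.
Codeword c = [3, 1, 0, 5] ∈ F_7^4.


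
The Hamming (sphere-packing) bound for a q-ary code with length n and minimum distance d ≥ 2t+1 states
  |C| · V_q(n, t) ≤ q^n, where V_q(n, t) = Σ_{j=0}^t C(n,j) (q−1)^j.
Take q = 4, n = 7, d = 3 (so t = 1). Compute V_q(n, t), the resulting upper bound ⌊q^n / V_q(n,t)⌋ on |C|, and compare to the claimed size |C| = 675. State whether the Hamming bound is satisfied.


V_q(n, t) = 22, q^n = 16384, Hamming bound = 744, |C| = 675 ≤ bound (satisfied).

Step 1: Compute V_q(n, t) = Σ_{j=0}^1 C(n, j) (q−1)^j.
  j = 0: C(7,0)·(3)^0 = 1·1 = 1.
  j = 1: C(7,1)·(3)^1 = 7·3 = 21.
  V_q(n, t) = 1 + 21 = 22.
Step 2: q^n = 4^7 = 16384.
Step 3: Hamming bound ⌊q^n / V_q(n,t)⌋ = ⌊16384/22⌋ = 744.
Step 4: Compare |C| = 675 to 744: satisfied.
The claimed |C| lies below the Hamming bound.


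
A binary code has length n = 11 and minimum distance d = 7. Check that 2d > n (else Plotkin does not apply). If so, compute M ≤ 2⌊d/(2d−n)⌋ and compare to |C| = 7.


Plotkin bound M ≤ 4; given |C| = 7 > bound (violated).

Check applicability: 2d = 14, n = 11.
2d − n = 3 > 0, so Plotkin applies.
Compute d/(2d−n) = 7/3 ≈ 2.3333.
⌊d/(2d−n)⌋ = 2.
Plotkin bound: M ≤ 2·2 = 4.
Given |C| = 7, check: VIOLATED.
This |C| is above the Plotkin bound, so no binary code with n = 11, d = 7 and 7 codewords exists.


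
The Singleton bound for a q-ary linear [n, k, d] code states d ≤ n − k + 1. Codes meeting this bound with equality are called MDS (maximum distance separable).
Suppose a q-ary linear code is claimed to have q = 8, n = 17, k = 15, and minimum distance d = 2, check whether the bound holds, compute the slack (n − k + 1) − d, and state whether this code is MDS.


Singleton RHS = n − k + 1 = 3, slack = 1, bound satisfied, not MDS.

Singleton bound: d ≤ n − k + 1.
Here n = 17, k = 15, so n − k + 1 = 3.
Given d = 2, check d ≤ 3: YES.
Slack = (n − k + 1) − d = 1.
The code is NOT MDS (slack = 1 > 0).
Description: the claimed parameters are [17, 15, 2]_8; such a code would be non-MDS.


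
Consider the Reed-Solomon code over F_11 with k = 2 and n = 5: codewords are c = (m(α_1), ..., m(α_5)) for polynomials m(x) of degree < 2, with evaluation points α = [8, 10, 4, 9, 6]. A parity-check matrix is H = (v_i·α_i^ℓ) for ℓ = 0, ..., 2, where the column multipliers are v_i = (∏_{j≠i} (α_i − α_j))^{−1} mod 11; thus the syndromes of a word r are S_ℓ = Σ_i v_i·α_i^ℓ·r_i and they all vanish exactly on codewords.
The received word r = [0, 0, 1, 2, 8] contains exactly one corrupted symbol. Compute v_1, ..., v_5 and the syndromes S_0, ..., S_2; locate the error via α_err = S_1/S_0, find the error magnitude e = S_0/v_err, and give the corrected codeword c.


S = (8, 9, 6), error at position 1, error magnitude e = 7, c = [4, 0, 1, 2, 8].

Step 1: column multipliers v_i = (∏_{j≠i}(α_i − α_j))^{−1} mod 11.
  i = 1 (α = 8): (8−10)(8−4)(8−9)(8−6) = (−2)·4·(−1)·2 = 16 ≡ 5, so v_1 = 5^{−1} = 9 (mod 11).
  i = 2 (α = 10): (10−8)(10−4)(10−9)(10−6) = 2·6·1·4 = 48 ≡ 4, so v_2 = 4^{−1} = 3 (mod 11).
  i = 3 (α = 4): (4−8)(4−10)(4−9)(4−6) = (−4)·(−6)·(−5)·(−2) = 240 ≡ 9, so v_3 = 9^{−1} = 5 (mod 11).
  i = 4 (α = 9): (9−8)(9−10)(9−4)(9−6) = 1·(−1)·5·3 = −15 ≡ 7, so v_4 = 7^{−1} = 8 (mod 11).
  i = 5 (α = 6): (6−8)(6−10)(6−4)(6−9) = (−2)·(−4)·2·(−3) = −48 ≡ 7, so v_5 = 7^{−1} = 8 (mod 11).
  v = [9, 3, 5, 8, 8].
Step 2: syndromes of r = [0, 0, 1, 2, 8] (all sums mod 11).
  S_0 = Σ v_i r_i = 9·0 + 3·0 + 5·1 + 8·2 + 8·8 = 85 ≡ 8.
  S_1 = Σ v_i α_i r_i = 9·8·0 + 3·10·0 + 5·4·1 + 8·9·2 + 8·6·8 = 548 ≡ 9.
  α_i^2 mod 11 = [9, 1, 5, 4, 3].
  S_2 = Σ v_i α_i^2 r_i = 9·9·0 + 3·1·0 + 5·5·1 + 8·4·2 + 8·3·8 = 281 ≡ 6.
  S = (8, 9, 6) ≠ 0, so r is not a codeword (an error is present).
Step 3: locate the error. For a single error e at position i, S_ℓ = v_i·e·α_i^ℓ, so α_err = S_1/S_0.
  S_0^{−1} = 8^{−1} = 7 (mod 11), so α_err = 9·7 = 63 ≡ 8 = α_1. Error position i = 1.
  Consistency check: S_2/S_1 = 6·5 = 30 ≡ 8 = α_err ✓ (single-error assumption holds).
Step 4: error magnitude e = S_0/v_1 = S_0·∏_{j≠1}(α_1 − α_j) = 8·5 = 40 ≡ 7 (mod 11).
Step 5: correct position 1: c_1 = r_1 − e = 0 − 7 ≡ 4 (mod 11). Hence c = [4, 0, 1, 2, 8].
  Check: interpolating c through the α_i gives m(x) = 9 + 9·x (degree < 2) with m(α_i) = c_i for every i, so c is indeed a codeword.


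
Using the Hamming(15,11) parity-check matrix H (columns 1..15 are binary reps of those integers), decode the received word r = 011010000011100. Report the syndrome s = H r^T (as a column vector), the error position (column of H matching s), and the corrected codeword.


s = (1, 1, 1, 0)^T, error position = 14, corrected codeword c = 011010000011110

Compute s = H r^T mod 2 one row at a time:
  s_1 = 0 + 0 + 0 + 1 + 1 + 1 + 0 + 0 = 3 ≡ 1 (mod 2).
  s_2 = 0 + 1 + 0 + 0 + 1 + 1 + 0 + 0 = 3 ≡ 1 (mod 2).
  s_3 = 1 + 1 + 0 + 0 + 0 + 1 + 0 + 0 = 3 ≡ 1 (mod 2).
  s_4 = 0 + 1 + 1 + 0 + 0 + 1 + 1 + 0 = 4 ≡ 0 (mod 2).
s = (1, 1, 1, 0)^T — this equals column 14 of H (binary 1110), so error is at position 14.
Correct: flip bit 14 of r = 011010000011100 to get c = 011010000011110.


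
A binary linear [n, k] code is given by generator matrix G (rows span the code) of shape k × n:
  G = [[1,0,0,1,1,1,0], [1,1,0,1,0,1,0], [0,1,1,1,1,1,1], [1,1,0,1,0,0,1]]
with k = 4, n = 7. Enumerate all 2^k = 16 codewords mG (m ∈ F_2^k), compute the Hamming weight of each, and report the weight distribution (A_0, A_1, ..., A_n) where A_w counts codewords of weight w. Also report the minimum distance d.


Weight distribution: A_0 = 1, A_2 = 3, A_4 = 11, A_6 = 1. Minimum distance d = 2.

Enumerate all 2^4 = 16 messages m ∈ F_2^4.
For each, compute codeword c = mG in F_2^7, then tally its weight.
  m = 0000 → c = 0000000, weight = 0.
  m = 1000 → c = 1001110, weight = 4.
  m = 0100 → c = 1101010, weight = 4.
  m = 1100 → c = 0100100, weight = 2.
  m = 0010 → c = 0111111, weight = 6.
  m = 1010 → c = 1110001, weight = 4.
  m = 0110 → c = 1010101, weight = 4.
  m = 1110 → c = 0011011, weight = 4.
  m = 0001 → c = 1101001, weight = 4.
  m = 1001 → c = 0100111, weight = 4.
  m = 0101 → c = 0000011, weight = 2.
  m = 1101 → c = 1001101, weight = 4.
  m = 0011 → c = 1010110, weight = 4.
  m = 1011 → c = 0011000, weight = 2.
  m = 0111 → c = 0111100, weight = 4.
  m = 1111 → c = 1110010, weight = 4.
Tally weights:
  weight 0: 1 codewords.
  weight 2: 3 codewords.
  weight 4: 11 codewords.
  weight 6: 1 codewords.
Minimum distance d = smallest w > 0 with A_w > 0 = 2.
Sanity: Σ A_w = 16 = 2^4 = 16 ✓.


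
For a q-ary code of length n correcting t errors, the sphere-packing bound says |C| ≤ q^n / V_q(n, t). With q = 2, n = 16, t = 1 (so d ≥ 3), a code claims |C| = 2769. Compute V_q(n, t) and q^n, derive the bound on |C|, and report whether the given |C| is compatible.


V_q(n, t) = 17, q^n = 65536, Hamming bound = 3855, |C| = 2769 ≤ bound (satisfied).

Step 1: Compute V_q(n, t) = Σ_{j=0}^1 C(n, j) (q−1)^j.
  j = 0: C(16,0)·(1)^0 = 1·1 = 1.
  j = 1: C(16,1)·(1)^1 = 16·1 = 16.
  V_q(n, t) = 1 + 16 = 17.
Step 2: q^n = 2^16 = 65536.
Step 3: Hamming bound ⌊q^n / V_q(n,t)⌋ = ⌊65536/17⌋ = 3855.
Step 4: Compare |C| = 2769 to 3855: satisfied.
The claimed |C| lies below the Hamming bound.


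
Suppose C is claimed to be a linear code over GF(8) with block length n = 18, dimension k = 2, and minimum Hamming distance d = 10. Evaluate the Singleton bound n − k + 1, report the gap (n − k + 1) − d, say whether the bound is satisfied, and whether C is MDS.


Singleton RHS = n − k + 1 = 17, slack = 7, bound satisfied, not MDS.

Singleton bound: d ≤ n − k + 1.
Here n = 18, k = 2, so n − k + 1 = 17.
Given d = 10, check d ≤ 17: YES.
Slack = (n − k + 1) − d = 7.
The code is NOT MDS (slack = 7 > 0).
Description: the claimed parameters are [18, 2, 10]_8; such a code would be non-MDS.


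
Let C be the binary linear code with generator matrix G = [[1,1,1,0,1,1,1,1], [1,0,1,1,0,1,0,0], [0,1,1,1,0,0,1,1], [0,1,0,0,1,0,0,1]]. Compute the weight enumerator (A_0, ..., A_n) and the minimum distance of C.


Weight distribution: A_0 = 1, A_2 = 2, A_3 = 2, A_4 = 5, A_5 = 4, A_7 = 2. Minimum distance d = 2.

Enumerate all 2^4 = 16 messages m ∈ F_2^4.
For each, compute codeword c = mG in F_2^8, then tally its weight.
  m = 0000 → c = 00000000, weight = 0.
  m = 1000 → c = 11101111, weight = 7.
  m = 0100 → c = 10110100, weight = 4.
  m = 1100 → c = 01011011, weight = 5.
  m = 0010 → c = 01110011, weight = 5.
  m = 1010 → c = 10011100, weight = 4.
  m = 0110 → c = 11000111, weight = 5.
  m = 1110 → c = 00101000, weight = 2.
  m = 0001 → c = 01001001, weight = 3.
  m = 1001 → c = 10100110, weight = 4.
  m = 0101 → c = 11111101, weight = 7.
  m = 1101 → c = 00010010, weight = 2.
  m = 0011 → c = 00111010, weight = 4.
  m = 1011 → c = 11010101, weight = 5.
  m = 0111 → c = 10001110, weight = 4.
  m = 1111 → c = 01100001, weight = 3.
Tally weights:
  weight 0: 1 codewords.
  weight 2: 2 codewords.
  weight 3: 2 codewords.
  weight 4: 5 codewords.
  weight 5: 4 codewords.
  weight 7: 2 codewords.
Minimum distance d = smallest w > 0 with A_w > 0 = 2.
Sanity: Σ A_w = 16 = 2^4 = 16 ✓.


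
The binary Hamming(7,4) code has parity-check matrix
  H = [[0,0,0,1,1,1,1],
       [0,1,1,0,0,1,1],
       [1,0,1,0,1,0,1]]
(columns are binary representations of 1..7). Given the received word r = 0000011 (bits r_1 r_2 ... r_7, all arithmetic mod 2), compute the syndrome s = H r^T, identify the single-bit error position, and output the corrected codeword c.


s = (0, 0, 1)^T, error position = 1, corrected codeword c = 1000011

Compute s = H r^T mod 2 one row at a time:
  s_1 = 0 + 0 + 1 + 1 = 2 ≡ 0 (mod 2).
  s_2 = 0 + 0 + 1 + 1 = 2 ≡ 0 (mod 2).
  s_3 = 0 + 0 + 0 + 1 = 1 ≡ 1 (mod 2).
s = (0, 0, 1)^T — this equals column 1 of H (binary 001), so error is at position 1.
Correct: flip bit 1 of r = 0000011 to get c = 1000011.


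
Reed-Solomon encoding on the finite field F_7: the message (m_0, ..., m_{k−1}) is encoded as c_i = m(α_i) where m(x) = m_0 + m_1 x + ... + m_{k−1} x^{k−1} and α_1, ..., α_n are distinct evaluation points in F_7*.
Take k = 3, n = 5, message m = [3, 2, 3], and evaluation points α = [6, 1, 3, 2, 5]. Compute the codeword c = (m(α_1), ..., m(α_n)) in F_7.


c = [4, 1, 1, 5, 4]

Message polynomial: m(x) = 3 + 2·x + 3·x^2 (mod 7).
For each evaluation point α_i, compute m(α_i) mod 7:
  α_1 = 6: Horner steps 3 → 6 → 4, so m(6) = 4.
  α_2 = 1: Horner steps 3 → 5 → 1, so m(1) = 1.
  α_3 = 3: Horner steps 3 → 4 → 1, so m(3) = 1.
  α_4 = 2: Horner steps 3 → 1 → 5, so m(2) = 5.
  α_5 = 5: Horner steps 3 → 3 → 4, so m(5) = 4.
Codeword c = [4, 1, 1, 5, 4] ∈ F_7^5.


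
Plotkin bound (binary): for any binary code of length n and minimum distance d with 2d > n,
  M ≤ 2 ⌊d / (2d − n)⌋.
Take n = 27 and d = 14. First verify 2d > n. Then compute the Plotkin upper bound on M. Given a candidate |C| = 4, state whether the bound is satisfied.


Plotkin bound M ≤ 28; given |C| = 4 ≤ bound (satisfied).

Check applicability: 2d = 28, n = 27.
2d − n = 1 > 0, so Plotkin applies.
Compute d/(2d−n) = 14/1 ≈ 14.0000.
⌊d/(2d−n)⌋ = 14.
Plotkin bound: M ≤ 2·14 = 28.
Given |C| = 4, check: satisfied.
This |C| is below the Plotkin bound.


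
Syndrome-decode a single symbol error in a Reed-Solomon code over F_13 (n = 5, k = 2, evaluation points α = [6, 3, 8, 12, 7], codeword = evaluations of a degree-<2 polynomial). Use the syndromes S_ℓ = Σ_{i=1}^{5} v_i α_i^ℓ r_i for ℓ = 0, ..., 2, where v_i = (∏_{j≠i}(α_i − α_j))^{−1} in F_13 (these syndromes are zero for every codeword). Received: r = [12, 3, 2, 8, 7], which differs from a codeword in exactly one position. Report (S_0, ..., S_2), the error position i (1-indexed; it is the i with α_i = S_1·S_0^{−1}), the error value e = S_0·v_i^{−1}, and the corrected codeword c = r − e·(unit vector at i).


S = (4, 12, 10), error at position 2, error magnitude e = 2, c = [12, 1, 2, 8, 7].

Step 1: column multipliers v_i = (∏_{j≠i}(α_i − α_j))^{−1} mod 13.
  i = 1 (α = 6): (6−3)(6−8)(6−12)(6−7) = 3·(−2)·(−6)·(−1) = −36 ≡ 3, so v_1 = 3^{−1} = 9 (mod 13).
  i = 2 (α = 3): (3−6)(3−8)(3−12)(3−7) = (−3)·(−5)·(−9)·(−4) = 540 ≡ 7, so v_2 = 7^{−1} = 2 (mod 13).
  i = 3 (α = 8): (8−6)(8−3)(8−12)(8−7) = 2·5·(−4)·1 = −40 ≡ 12, so v_3 = 12^{−1} = 12 (mod 13).
  i = 4 (α = 12): (12−6)(12−3)(12−8)(12−7) = 6·9·4·5 = 1080 ≡ 1, so v_4 = 1^{−1} = 1 (mod 13).
  i = 5 (α = 7): (7−6)(7−3)(7−8)(7−12) = 1·4·(−1)·(−5) = 20 ≡ 7, so v_5 = 7^{−1} = 2 (mod 13).
  v = [9, 2, 12, 1, 2].
Step 2: syndromes of r = [12, 3, 2, 8, 7] (all sums mod 13).
  S_0 = Σ v_i r_i = 9·12 + 2·3 + 12·2 + 1·8 + 2·7 = 160 ≡ 4.
  S_1 = Σ v_i α_i r_i = 9·6·12 + 2·3·3 + 12·8·2 + 1·12·8 + 2·7·7 = 1052 ≡ 12.
  α_i^2 mod 13 = [10, 9, 12, 1, 10].
  S_2 = Σ v_i α_i^2 r_i = 9·10·12 + 2·9·3 + 12·12·2 + 1·1·8 + 2·10·7 = 1570 ≡ 10.
  S = (4, 12, 10) ≠ 0, so r is not a codeword (an error is present).
Step 3: locate the error. For a single error e at position i, S_ℓ = v_i·e·α_i^ℓ, so α_err = S_1/S_0.
  S_0^{−1} = 4^{−1} = 10 (mod 13), so α_err = 12·10 = 120 ≡ 3 = α_2. Error position i = 2.
  Consistency check: S_2/S_1 = 10·12 = 120 ≡ 3 = α_err ✓ (single-error assumption holds).
Step 4: error magnitude e = S_0/v_2 = S_0·∏_{j≠2}(α_2 − α_j) = 4·7 = 28 ≡ 2 (mod 13).
Step 5: correct position 2: c_2 = r_2 − e = 3 − 2 ≡ 1 (mod 13). Hence c = [12, 1, 2, 8, 7].
  Check: interpolating c through the α_i gives m(x) = 3 + 8·x (degree < 2) with m(α_i) = c_i for every i, so c is indeed a codeword.


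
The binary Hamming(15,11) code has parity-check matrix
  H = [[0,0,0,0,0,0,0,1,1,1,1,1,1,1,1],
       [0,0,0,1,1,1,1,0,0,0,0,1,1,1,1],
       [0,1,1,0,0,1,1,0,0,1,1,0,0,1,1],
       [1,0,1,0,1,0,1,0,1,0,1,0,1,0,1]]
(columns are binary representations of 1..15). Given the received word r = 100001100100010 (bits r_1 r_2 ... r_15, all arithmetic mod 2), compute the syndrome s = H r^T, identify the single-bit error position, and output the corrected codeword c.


s = (0, 1, 0, 0)^T, error position = 4, corrected codeword c = 100101100100010

Compute s = H r^T mod 2 one row at a time:
  s_1 = 0 + 0 + 1 + 0 + 0 + 0 + 1 + 0 = 2 ≡ 0 (mod 2).
  s_2 = 0 + 0 + 1 + 1 + 0 + 0 + 1 + 0 = 3 ≡ 1 (mod 2).
  s_3 = 0 + 0 + 1 + 1 + 1 + 0 + 1 + 0 = 4 ≡ 0 (mod 2).
  s_4 = 1 + 0 + 0 + 1 + 0 + 0 + 0 + 0 = 2 ≡ 0 (mod 2).
s = (0, 1, 0, 0)^T — this equals column 4 of H (binary 0100), so error is at position 4.
Correct: flip bit 4 of r = 100001100100010 to get c = 100101100100010.


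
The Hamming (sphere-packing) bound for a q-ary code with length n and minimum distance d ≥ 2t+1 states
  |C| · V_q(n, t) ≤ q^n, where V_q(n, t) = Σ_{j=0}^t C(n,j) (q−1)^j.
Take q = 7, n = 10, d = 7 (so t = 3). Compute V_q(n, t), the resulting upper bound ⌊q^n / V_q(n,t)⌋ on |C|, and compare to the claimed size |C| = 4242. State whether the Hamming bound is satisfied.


V_q(n, t) = 27601, q^n = 282475249, Hamming bound = 10234, |C| = 4242 ≤ bound (satisfied).

Step 1: Compute V_q(n, t) = Σ_{j=0}^3 C(n, j) (q−1)^j.
  j = 0: C(10,0)·(6)^0 = 1·1 = 1.
  j = 1: C(10,1)·(6)^1 = 10·6 = 60.
  j = 2: C(10,2)·(6)^2 = 45·36 = 1620.
  j = 3: C(10,3)·(6)^3 = 120·216 = 25920.
  V_q(n, t) = 1 + 60 + 1620 + 25920 = 27601.
Step 2: q^n = 7^10 = 282475249.
Step 3: Hamming bound ⌊q^n / V_q(n,t)⌋ = ⌊282475249/27601⌋ = 10234.
Step 4: Compare |C| = 4242 to 10234: satisfied.
The claimed |C| lies below the Hamming bound.


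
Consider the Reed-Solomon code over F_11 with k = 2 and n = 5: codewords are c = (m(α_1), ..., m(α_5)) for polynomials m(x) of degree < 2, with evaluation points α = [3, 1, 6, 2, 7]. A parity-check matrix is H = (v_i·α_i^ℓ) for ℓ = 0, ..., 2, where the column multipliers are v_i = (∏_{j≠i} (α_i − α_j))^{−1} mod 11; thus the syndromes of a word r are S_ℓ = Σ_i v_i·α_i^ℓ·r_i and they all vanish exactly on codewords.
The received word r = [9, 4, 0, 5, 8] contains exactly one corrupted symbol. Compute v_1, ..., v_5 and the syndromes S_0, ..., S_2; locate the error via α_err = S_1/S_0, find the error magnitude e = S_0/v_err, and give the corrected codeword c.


S = (2, 4, 8), error at position 4, error magnitude e = 4, c = [9, 4, 0, 1, 8].

Step 1: column multipliers v_i = (∏_{j≠i}(α_i − α_j))^{−1} mod 11.
  i = 1 (α = 3): (3−1)(3−6)(3−2)(3−7) = 2·(−3)·1·(−4) = 24 ≡ 2, so v_1 = 2^{−1} = 6 (mod 11).
  i = 2 (α = 1): (1−3)(1−6)(1−2)(1−7) = (−2)·(−5)·(−1)·(−6) = 60 ≡ 5, so v_2 = 5^{−1} = 9 (mod 11).
  i = 3 (α = 6): (6−3)(6−1)(6−2)(6−7) = 3·5·4·(−1) = −60 ≡ 6, so v_3 = 6^{−1} = 2 (mod 11).
  i = 4 (α = 2): (2−3)(2−1)(2−6)(2−7) = (−1)·1·(−4)·(−5) = −20 ≡ 2, so v_4 = 2^{−1} = 6 (mod 11).
  i = 5 (α = 7): (7−3)(7−1)(7−6)(7−2) = 4·6·1·5 = 120 ≡ 10, so v_5 = 10^{−1} = 10 (mod 11).
  v = [6, 9, 2, 6, 10].
Step 2: syndromes of r = [9, 4, 0, 5, 8] (all sums mod 11).
  S_0 = Σ v_i r_i = 6·9 + 9·4 + 2·0 + 6·5 + 10·8 = 200 ≡ 2.
  S_1 = Σ v_i α_i r_i = 6·3·9 + 9·1·4 + 2·6·0 + 6·2·5 + 10·7·8 = 818 ≡ 4.
  α_i^2 mod 11 = [9, 1, 3, 4, 5].
  S_2 = Σ v_i α_i^2 r_i = 6·9·9 + 9·1·4 + 2·3·0 + 6·4·5 + 10·5·8 = 1042 ≡ 8.
  S = (2, 4, 8) ≠ 0, so r is not a codeword (an error is present).
Step 3: locate the error. For a single error e at position i, S_ℓ = v_i·e·α_i^ℓ, so α_err = S_1/S_0.
  S_0^{−1} = 2^{−1} = 6 (mod 11), so α_err = 4·6 = 24 ≡ 2 = α_4. Error position i = 4.
  Consistency check: S_2/S_1 = 8·3 = 24 ≡ 2 = α_err ✓ (single-error assumption holds).
Step 4: error magnitude e = S_0/v_4 = S_0·∏_{j≠4}(α_4 − α_j) = 2·2 = 4 ≡ 4 (mod 11).
Step 5: correct position 4: c_4 = r_4 − e = 5 − 4 ≡ 1 (mod 11). Hence c = [9, 4, 0, 1, 8].
  Check: interpolating c through the α_i gives m(x) = 7 + 8·x (degree < 2) with m(α_i) = c_i for every i, so c is indeed a codeword.


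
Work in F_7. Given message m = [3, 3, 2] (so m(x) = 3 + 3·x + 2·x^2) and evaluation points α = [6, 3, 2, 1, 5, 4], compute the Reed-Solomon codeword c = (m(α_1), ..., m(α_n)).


c = [2, 2, 3, 1, 5, 5]

Message polynomial: m(x) = 3 + 3·x + 2·x^2 (mod 7).
For each evaluation point α_i, compute m(α_i) mod 7:
  α_1 = 6: Horner steps 2 → 1 → 2, so m(6) = 2.
  α_2 = 3: Horner steps 2 → 2 → 2, so m(3) = 2.
  α_3 = 2: Horner steps 2 → 0 → 3, so m(2) = 3.
  α_4 = 1: Horner steps 2 → 5 → 1, so m(1) = 1.
  α_5 = 5: Horner steps 2 → 6 → 5, so m(5) = 5.
  α_6 = 4: Horner steps 2 → 4 → 5, so m(4) = 5.
Codeword c = [2, 2, 3, 1, 5, 5] ∈ F_7^6.


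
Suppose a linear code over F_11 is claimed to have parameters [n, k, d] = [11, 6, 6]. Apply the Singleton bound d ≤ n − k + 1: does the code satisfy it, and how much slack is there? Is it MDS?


Singleton RHS = n − k + 1 = 6, slack = 0, bound satisfied, MDS.

Singleton bound: d ≤ n − k + 1.
Here n = 11, k = 6, so n − k + 1 = 6.
Given d = 6, check d ≤ 6: YES.
Slack = (n − k + 1) − d = 0.
The code is MDS (slack = 0).
Description: the claimed parameters are [11, 6, 6]_11; such a code would be MDS (meets Singleton bound).


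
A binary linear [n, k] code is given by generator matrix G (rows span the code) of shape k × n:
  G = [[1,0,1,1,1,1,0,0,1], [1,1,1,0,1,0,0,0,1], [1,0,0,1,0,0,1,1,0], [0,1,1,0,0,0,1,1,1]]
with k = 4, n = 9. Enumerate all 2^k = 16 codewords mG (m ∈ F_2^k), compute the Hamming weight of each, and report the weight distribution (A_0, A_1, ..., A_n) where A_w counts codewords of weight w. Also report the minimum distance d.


Weight distribution: A_0 = 1, A_2 = 1, A_3 = 2, A_4 = 3, A_5 = 4, A_6 = 3, A_7 = 2. Minimum distance d = 2.

Enumerate all 2^4 = 16 messages m ∈ F_2^4.
For each, compute codeword c = mG in F_2^9, then tally its weight.
  m = 0000 → c = 000000000, weight = 0.
  m = 1000 → c = 101111001, weight = 6.
  m = 0100 → c = 111010001, weight = 5.
  m = 1100 → c = 010101000, weight = 3.
  m = 0010 → c = 100100110, weight = 4.
  m = 1010 → c = 001011111, weight = 6.
  m = 0110 → c = 011110111, weight = 7.
  m = 1110 → c = 110001110, weight = 5.
  m = 0001 → c = 011000111, weight = 5.
  m = 1001 → c = 110111110, weight = 7.
  m = 0101 → c = 100010110, weight = 4.
  m = 1101 → c = 001101111, weight = 6.
  m = 0011 → c = 111100001, weight = 5.
  m = 1011 → c = 010011000, weight = 3.
  m = 0111 → c = 000110000, weight = 2.
  m = 1111 → c = 101001001, weight = 4.
Tally weights:
  weight 0: 1 codewords.
  weight 2: 1 codewords.
  weight 3: 2 codewords.
  weight 4: 3 codewords.
  weight 5: 4 codewords.
  weight 6: 3 codewords.
  weight 7: 2 codewords.
Minimum distance d = smallest w > 0 with A_w > 0 = 2.
Sanity: Σ A_w = 16 = 2^4 = 16 ✓.


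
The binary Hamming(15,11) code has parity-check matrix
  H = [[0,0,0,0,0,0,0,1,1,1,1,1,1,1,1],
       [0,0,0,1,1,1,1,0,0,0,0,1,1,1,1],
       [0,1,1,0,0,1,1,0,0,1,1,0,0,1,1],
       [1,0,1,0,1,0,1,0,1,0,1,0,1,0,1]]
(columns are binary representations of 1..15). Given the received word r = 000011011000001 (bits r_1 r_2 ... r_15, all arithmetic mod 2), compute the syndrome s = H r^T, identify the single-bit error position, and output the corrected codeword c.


s = (1, 1, 0, 1)^T, error position = 13, corrected codeword c = 000011011000101

Compute s = H r^T mod 2 one row at a time:
  s_1 = 1 + 1 + 0 + 0 + 0 + 0 + 0 + 1 = 3 ≡ 1 (mod 2).
  s_2 = 0 + 1 + 1 + 0 + 0 + 0 + 0 + 1 = 3 ≡ 1 (mod 2).
  s_3 = 0 + 0 + 1 + 0 + 0 + 0 + 0 + 1 = 2 ≡ 0 (mod 2).
  s_4 = 0 + 0 + 1 + 0 + 1 + 0 + 0 + 1 = 3 ≡ 1 (mod 2).
s = (1, 1, 0, 1)^T — this equals column 13 of H (binary 1101), so error is at position 13.
Correct: flip bit 13 of r = 000011011000001 to get c = 000011011000101.


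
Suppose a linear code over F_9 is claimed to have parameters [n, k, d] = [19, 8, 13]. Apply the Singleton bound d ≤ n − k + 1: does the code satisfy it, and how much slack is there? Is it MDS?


Singleton RHS = n − k + 1 = 12, slack = -1, bound violated (no such code; not MDS).

Singleton bound: d ≤ n − k + 1.
Here n = 19, k = 8, so n − k + 1 = 12.
Given d = 13, check d ≤ 12: NO.
Slack = (n − k + 1) − d = -1.
The slack is negative: d = 13 exceeds n − k + 1 = 12 by 1, so the Singleton bound is violated and no linear [19, 8, 13]_9 code can exist. In particular it is not MDS (MDS requires d = n − k + 1 exactly).
Description: the claimed parameters are [19, 8, 13]_9; such a code would be impossible (violates the Singleton bound).


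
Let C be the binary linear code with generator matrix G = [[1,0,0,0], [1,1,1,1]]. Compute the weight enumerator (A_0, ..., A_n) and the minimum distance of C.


Weight distribution: A_0 = 1, A_1 = 1, A_3 = 1, A_4 = 1. Minimum distance d = 1.

Enumerate all 2^2 = 4 messages m ∈ F_2^2.
For each, compute codeword c = mG in F_2^4, then tally its weight.
  m = 00 → c = 0000, weight = 0.
  m = 10 → c = 1000, weight = 1.
  m = 01 → c = 1111, weight = 4.
  m = 11 → c = 0111, weight = 3.
Tally weights:
  weight 0: 1 codewords.
  weight 1: 1 codewords.
  weight 3: 1 codewords.
  weight 4: 1 codewords.
Minimum distance d = smallest w > 0 with A_w > 0 = 1.
Sanity: Σ A_w = 4 = 2^2 = 4 ✓.


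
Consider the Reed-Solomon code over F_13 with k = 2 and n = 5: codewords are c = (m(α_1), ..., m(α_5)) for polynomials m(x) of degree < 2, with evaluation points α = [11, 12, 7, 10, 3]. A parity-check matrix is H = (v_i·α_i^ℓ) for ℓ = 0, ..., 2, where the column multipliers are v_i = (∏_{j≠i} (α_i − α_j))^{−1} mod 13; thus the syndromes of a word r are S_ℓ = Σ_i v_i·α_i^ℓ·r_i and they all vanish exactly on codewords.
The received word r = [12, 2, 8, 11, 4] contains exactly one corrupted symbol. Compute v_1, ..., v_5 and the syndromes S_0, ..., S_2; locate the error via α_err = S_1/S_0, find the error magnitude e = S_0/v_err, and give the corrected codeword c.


S = (11, 2, 11), error at position 2, error magnitude e = 2, c = [12, 0, 8, 11, 4].

Step 1: column multipliers v_i = (∏_{j≠i}(α_i − α_j))^{−1} mod 13.
  i = 1 (α = 11): (11−12)(11−7)(11−10)(11−3) = (−1)·4·1·8 = −32 ≡ 7, so v_1 = 7^{−1} = 2 (mod 13).
  i = 2 (α = 12): (12−11)(12−7)(12−10)(12−3) = 1·5·2·9 = 90 ≡ 12, so v_2 = 12^{−1} = 12 (mod 13).
  i = 3 (α = 7): (7−11)(7−12)(7−10)(7−3) = (−4)·(−5)·(−3)·4 = −240 ≡ 7, so v_3 = 7^{−1} = 2 (mod 13).
  i = 4 (α = 10): (10−11)(10−12)(10−7)(10−3) = (−1)·(−2)·3·7 = 42 ≡ 3, so v_4 = 3^{−1} = 9 (mod 13).
  i = 5 (α = 3): (3−11)(3−12)(3−7)(3−10) = (−8)·(−9)·(−4)·(−7) = 2016 ≡ 1, so v_5 = 1^{−1} = 1 (mod 13).
  v = [2, 12, 2, 9, 1].
Step 2: syndromes of r = [12, 2, 8, 11, 4] (all sums mod 13).
  S_0 = Σ v_i r_i = 2·12 + 12·2 + 2·8 + 9·11 + 1·4 = 167 ≡ 11.
  S_1 = Σ v_i α_i r_i = 2·11·12 + 12·12·2 + 2·7·8 + 9·10·11 + 1·3·4 = 1666 ≡ 2.
  α_i^2 mod 13 = [4, 1, 10, 9, 9].
  S_2 = Σ v_i α_i^2 r_i = 2·4·12 + 12·1·2 + 2·10·8 + 9·9·11 + 1·9·4 = 1207 ≡ 11.
  S = (11, 2, 11) ≠ 0, so r is not a codeword (an error is present).
Step 3: locate the error. For a single error e at position i, S_ℓ = v_i·e·α_i^ℓ, so α_err = S_1/S_0.
  S_0^{−1} = 11^{−1} = 6 (mod 13), so α_err = 2·6 = 12 ≡ 12 = α_2. Error position i = 2.
  Consistency check: S_2/S_1 = 11·7 = 77 ≡ 12 = α_err ✓ (single-error assumption holds).
Step 4: error magnitude e = S_0/v_2 = S_0·∏_{j≠2}(α_2 − α_j) = 11·12 = 132 ≡ 2 (mod 13).
Step 5: correct position 2: c_2 = r_2 − e = 2 − 2 ≡ 0 (mod 13). Hence c = [12, 0, 8, 11, 4].
  Check: interpolating c through the α_i gives m(x) = 1 + 1·x (degree < 2) with m(α_i) = c_i for every i, so c is indeed a codeword.


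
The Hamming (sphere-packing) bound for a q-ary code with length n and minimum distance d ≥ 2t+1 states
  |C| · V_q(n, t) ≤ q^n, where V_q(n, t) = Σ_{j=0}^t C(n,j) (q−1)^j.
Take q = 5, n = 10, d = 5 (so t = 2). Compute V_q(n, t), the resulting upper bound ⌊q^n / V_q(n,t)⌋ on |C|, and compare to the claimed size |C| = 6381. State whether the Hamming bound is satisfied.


V_q(n, t) = 761, q^n = 9765625, Hamming bound = 12832, |C| = 6381 ≤ bound (satisfied).

Step 1: Compute V_q(n, t) = Σ_{j=0}^2 C(n, j) (q−1)^j.
  j = 0: C(10,0)·(4)^0 = 1·1 = 1.
  j = 1: C(10,1)·(4)^1 = 10·4 = 40.
  j = 2: C(10,2)·(4)^2 = 45·16 = 720.
  V_q(n, t) = 1 + 40 + 720 = 761.
Step 2: q^n = 5^10 = 9765625.
Step 3: Hamming bound ⌊q^n / V_q(n,t)⌋ = ⌊9765625/761⌋ = 12832.
Step 4: Compare |C| = 6381 to 12832: satisfied.
The claimed |C| lies below the Hamming bound.


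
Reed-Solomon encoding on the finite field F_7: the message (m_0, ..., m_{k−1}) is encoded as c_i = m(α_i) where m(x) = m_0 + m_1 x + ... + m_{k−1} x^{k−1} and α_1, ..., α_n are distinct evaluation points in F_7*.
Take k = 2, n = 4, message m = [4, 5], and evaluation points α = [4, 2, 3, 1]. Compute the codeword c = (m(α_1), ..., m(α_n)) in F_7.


c = [3, 0, 5, 2]

Message polynomial: m(x) = 4 + 5·x (mod 7).
For each evaluation point α_i, compute m(α_i) mod 7:
  α_1 = 4: Horner steps 5 → 3, so m(4) = 3.
  α_2 = 2: Horner steps 5 → 0, so m(2) = 0.
  α_3 = 3: Horner steps 5 → 5, so m(3) = 5.
  α_4 = 1: Horner steps 5 → 2, so m(1) = 2.
Codeword c = [3, 0, 5, 2] ∈ F_7^4.


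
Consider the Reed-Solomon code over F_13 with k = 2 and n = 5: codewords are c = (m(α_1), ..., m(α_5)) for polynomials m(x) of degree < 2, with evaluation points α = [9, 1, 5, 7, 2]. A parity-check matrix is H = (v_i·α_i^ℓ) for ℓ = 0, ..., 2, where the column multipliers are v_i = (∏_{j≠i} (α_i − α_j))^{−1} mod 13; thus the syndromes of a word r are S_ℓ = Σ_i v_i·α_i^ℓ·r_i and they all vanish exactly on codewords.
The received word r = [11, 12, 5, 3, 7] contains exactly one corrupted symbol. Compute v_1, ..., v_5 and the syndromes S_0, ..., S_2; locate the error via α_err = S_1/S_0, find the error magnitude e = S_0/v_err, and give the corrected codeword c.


S = (6, 3, 8), error at position 4, error magnitude e = 8, c = [11, 12, 5, 8, 7].

Step 1: column multipliers v_i = (∏_{j≠i}(α_i − α_j))^{−1} mod 13.
  i = 1 (α = 9): (9−1)(9−5)(9−7)(9−2) = 8·4·2·7 = 448 ≡ 6, so v_1 = 6^{−1} = 11 (mod 13).
  i = 2 (α = 1): (1−9)(1−5)(1−7)(1−2) = (−8)·(−4)·(−6)·(−1) = 192 ≡ 10, so v_2 = 10^{−1} = 4 (mod 13).
  i = 3 (α = 5): (5−9)(5−1)(5−7)(5−2) = (−4)·4·(−2)·3 = 96 ≡ 5, so v_3 = 5^{−1} = 8 (mod 13).
  i = 4 (α = 7): (7−9)(7−1)(7−5)(7−2) = (−2)·6·2·5 = −120 ≡ 10, so v_4 = 10^{−1} = 4 (mod 13).
  i = 5 (α = 2): (2−9)(2−1)(2−5)(2−7) = (−7)·1·(−3)·(−5) = −105 ≡ 12, so v_5 = 12^{−1} = 12 (mod 13).
  v = [11, 4, 8, 4, 12].
Step 2: syndromes of r = [11, 12, 5, 3, 7] (all sums mod 13).
  S_0 = Σ v_i r_i = 11·11 + 4·12 + 8·5 + 4·3 + 12·7 = 305 ≡ 6.
  S_1 = Σ v_i α_i r_i = 11·9·11 + 4·1·12 + 8·5·5 + 4·7·3 + 12·2·7 = 1589 ≡ 3.
  α_i^2 mod 13 = [3, 1, 12, 10, 4].
  S_2 = Σ v_i α_i^2 r_i = 11·3·11 + 4·1·12 + 8·12·5 + 4·10·3 + 12·4·7 = 1347 ≡ 8.
  S = (6, 3, 8) ≠ 0, so r is not a codeword (an error is present).
Step 3: locate the error. For a single error e at position i, S_ℓ = v_i·e·α_i^ℓ, so α_err = S_1/S_0.
  S_0^{−1} = 6^{−1} = 11 (mod 13), so α_err = 3·11 = 33 ≡ 7 = α_4. Error position i = 4.
  Consistency check: S_2/S_1 = 8·9 = 72 ≡ 7 = α_err ✓ (single-error assumption holds).
Step 4: error magnitude e = S_0/v_4 = S_0·∏_{j≠4}(α_4 − α_j) = 6·10 = 60 ≡ 8 (mod 13).
Step 5: correct position 4: c_4 = r_4 − e = 3 − 8 ≡ 8 (mod 13). Hence c = [11, 12, 5, 8, 7].
  Check: interpolating c through the α_i gives m(x) = 4 + 8·x (degree < 2) with m(α_i) = c_i for every i, so c is indeed a codeword.


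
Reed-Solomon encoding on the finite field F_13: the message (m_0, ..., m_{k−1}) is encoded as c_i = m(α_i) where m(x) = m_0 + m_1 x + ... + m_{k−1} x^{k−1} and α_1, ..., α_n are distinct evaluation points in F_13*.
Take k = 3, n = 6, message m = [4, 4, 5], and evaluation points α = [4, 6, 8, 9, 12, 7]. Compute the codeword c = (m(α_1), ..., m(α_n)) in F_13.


c = [9, 0, 5, 3, 5, 4]

Message polynomial: m(x) = 4 + 4·x + 5·x^2 (mod 13).
For each evaluation point α_i, compute m(α_i) mod 13:
  α_1 = 4: Horner steps 5 → 11 → 9, so m(4) = 9.
  α_2 = 6: Horner steps 5 → 8 → 0, so m(6) = 0.
  α_3 = 8: Horner steps 5 → 5 → 5, so m(8) = 5.
  α_4 = 9: Horner steps 5 → 10 → 3, so m(9) = 3.
  α_5 = 12: Horner steps 5 → 12 → 5, so m(12) = 5.
  α_6 = 7: Horner steps 5 → 0 → 4, so m(7) = 4.
Codeword c = [9, 0, 5, 3, 5, 4] ∈ F_13^6.


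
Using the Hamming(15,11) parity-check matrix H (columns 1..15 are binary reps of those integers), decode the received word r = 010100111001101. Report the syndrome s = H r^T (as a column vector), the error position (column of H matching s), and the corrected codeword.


s = (1, 1, 1, 0)^T, error position = 14, corrected codeword c = 010100111001111

Compute s = H r^T mod 2 one row at a time:
  s_1 = 1 + 1 + 0 + 0 + 1 + 1 + 0 + 1 = 5 ≡ 1 (mod 2).
  s_2 = 1 + 0 + 0 + 1 + 1 + 1 + 0 + 1 = 5 ≡ 1 (mod 2).
  s_3 = 1 + 0 + 0 + 1 + 0 + 0 + 0 + 1 = 3 ≡ 1 (mod 2).
  s_4 = 0 + 0 + 0 + 1 + 1 + 0 + 1 + 1 = 4 ≡ 0 (mod 2).
s = (1, 1, 1, 0)^T — this equals column 14 of H (binary 1110), so error is at position 14.
Correct: flip bit 14 of r = 010100111001101 to get c = 010100111001111.


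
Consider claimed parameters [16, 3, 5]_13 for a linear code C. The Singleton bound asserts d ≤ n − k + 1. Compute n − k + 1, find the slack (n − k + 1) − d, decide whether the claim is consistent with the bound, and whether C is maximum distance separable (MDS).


Singleton RHS = n − k + 1 = 14, slack = 9, bound satisfied, not MDS.

Singleton bound: d ≤ n − k + 1.
Here n = 16, k = 3, so n − k + 1 = 14.
Given d = 5, check d ≤ 14: YES.
Slack = (n − k + 1) − d = 9.
The code is NOT MDS (slack = 9 > 0).
Description: the claimed parameters are [16, 3, 5]_13; such a code would be non-MDS.


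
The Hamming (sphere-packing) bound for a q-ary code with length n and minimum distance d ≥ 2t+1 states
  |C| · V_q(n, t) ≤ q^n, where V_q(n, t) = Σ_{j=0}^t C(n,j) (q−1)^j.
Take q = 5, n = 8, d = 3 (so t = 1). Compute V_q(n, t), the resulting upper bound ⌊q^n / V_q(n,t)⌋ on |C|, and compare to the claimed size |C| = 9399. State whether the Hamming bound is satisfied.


V_q(n, t) = 33, q^n = 390625, Hamming bound = 11837, |C| = 9399 ≤ bound (satisfied).

Step 1: Compute V_q(n, t) = Σ_{j=0}^1 C(n, j) (q−1)^j.
  j = 0: C(8,0)·(4)^0 = 1·1 = 1.
  j = 1: C(8,1)·(4)^1 = 8·4 = 32.
  V_q(n, t) = 1 + 32 = 33.
Step 2: q^n = 5^8 = 390625.
Step 3: Hamming bound ⌊q^n / V_q(n,t)⌋ = ⌊390625/33⌋ = 11837.
Step 4: Compare |C| = 9399 to 11837: satisfied.
The claimed |C| lies below the Hamming bound.
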